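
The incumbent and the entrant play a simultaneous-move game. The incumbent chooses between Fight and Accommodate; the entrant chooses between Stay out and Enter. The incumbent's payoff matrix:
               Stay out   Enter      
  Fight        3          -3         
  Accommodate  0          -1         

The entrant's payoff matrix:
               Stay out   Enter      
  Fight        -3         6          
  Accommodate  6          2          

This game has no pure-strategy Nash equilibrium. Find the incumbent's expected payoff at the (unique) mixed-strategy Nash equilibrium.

Set the incumbent's expected payoff from Fight equal to that from Accommodate:
  the incumbent's payoff to Fight: q·3 + (1−q)·(-3) = 6q - 3
  the incumbent's payoff to Accommodate: q·0 + (1−q)·(-1) = q - 1
  6q - 3 = q - 1  ⇒  5q = 2  ⇒  q = 2/5.
At equilibrium the incumbent is indifferent across rows, so the incumbent's payoff equals the payoff from Fight: (2/5)·3 + (3/5)·(-3) = -3/5.

-3/5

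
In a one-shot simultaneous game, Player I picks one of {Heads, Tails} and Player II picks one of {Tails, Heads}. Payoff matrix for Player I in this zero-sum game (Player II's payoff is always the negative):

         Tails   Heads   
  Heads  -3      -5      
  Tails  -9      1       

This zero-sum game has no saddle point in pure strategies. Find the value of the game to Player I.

v = -4

For Player I to be willing to mix, Player I must be indifferent between Heads and Tails, which pins down Player II's mix.
  Player I's payoff to Heads: q·(-3) + (1−q)·(-5) = 2q - 5
  Player I's payoff to Tails: q·(-9) + (1−q)·1 = -10q + 1
  2q - 5 = -10q + 1  ⇒  12q = 6  ⇒  q = 1/2.
The value is Player I's expected payoff against this mix (using Heads): (1/2)·(-3) + (1/2)·(-5) = -4.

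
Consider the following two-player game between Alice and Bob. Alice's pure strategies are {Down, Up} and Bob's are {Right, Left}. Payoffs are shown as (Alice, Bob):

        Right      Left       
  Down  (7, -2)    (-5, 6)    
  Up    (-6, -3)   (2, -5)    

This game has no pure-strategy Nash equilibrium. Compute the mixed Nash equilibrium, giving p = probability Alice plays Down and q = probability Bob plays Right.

p = 1/5, q = 7/20

For Bob to be willing to mix, Bob must be indifferent between Right and Left, which pins down Alice's mix.
  Bob's payoff to Right: p·(-2) + (1−p)·(-3) = p - 3
  Bob's payoff to Left: p·6 + (1−p)·(-5) = 11p - 5
  p - 3 = 11p - 5  ⇒  -10p = -2  ⇒  p = 1/5.
For Alice to be willing to mix, Alice must be indifferent between Down and Up, which pins down Bob's mix.
  Alice's payoff from Down: q·7 + (1−q)·(-5) = 12q - 5
  Alice's payoff from Up: q·(-6) + (1−q)·2 = -8q + 2
  12q - 5 = -8q + 2  ⇒  20q = 7  ⇒  q = 7/20.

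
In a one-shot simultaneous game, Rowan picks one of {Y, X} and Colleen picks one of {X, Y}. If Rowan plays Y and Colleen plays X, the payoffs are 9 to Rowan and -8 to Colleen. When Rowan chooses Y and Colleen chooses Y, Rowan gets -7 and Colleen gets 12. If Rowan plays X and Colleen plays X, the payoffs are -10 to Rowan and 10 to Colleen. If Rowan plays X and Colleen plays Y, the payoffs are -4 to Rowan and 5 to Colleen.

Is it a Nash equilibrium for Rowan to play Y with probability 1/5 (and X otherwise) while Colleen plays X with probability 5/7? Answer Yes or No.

Given Colleen's mix q = 5/7, Rowan's payoff from Y is 31/7 but from X is -58/7. Rowan strictly prefers Y, so Rowan would not mix.
So the proposed profile is not a Nash equilibrium.

No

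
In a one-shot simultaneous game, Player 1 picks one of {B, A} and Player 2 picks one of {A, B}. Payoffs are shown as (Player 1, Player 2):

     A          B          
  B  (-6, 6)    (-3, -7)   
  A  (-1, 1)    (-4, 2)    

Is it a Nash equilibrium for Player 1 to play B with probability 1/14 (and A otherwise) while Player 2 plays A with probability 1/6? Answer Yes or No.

Yes

Check Player 2's indifference given Player 1's mix p = 1/14:
  payoff from A = 19/14; payoff from B = 19/14 — equal.
Check Player 1's indifference given Player 2's mix q = 1/6:
  payoff from B = -7/2; payoff from A = -7/2 — equal.
Both players are indifferent, so neither can profitably deviate.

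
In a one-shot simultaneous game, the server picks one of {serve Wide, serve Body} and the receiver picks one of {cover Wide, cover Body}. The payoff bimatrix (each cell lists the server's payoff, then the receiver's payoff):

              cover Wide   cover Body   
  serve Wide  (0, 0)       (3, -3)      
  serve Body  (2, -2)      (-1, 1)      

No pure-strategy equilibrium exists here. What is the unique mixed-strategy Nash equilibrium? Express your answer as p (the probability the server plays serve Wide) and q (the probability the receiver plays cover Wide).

p = 1/2, q = 2/3

In a mixed equilibrium the receiver is indifferent between cover Wide and cover Body; this condition fixes p.
  the receiver's payoff to cover Wide: p·0 + (1−p)·(-2) = 2p - 2
  the receiver's payoff to cover Body: p·(-3) + (1−p)·1 = -4p + 1
  2p - 2 = -4p + 1  ⇒  6p = 3  ⇒  p = 1/2.
In a mixed equilibrium the server is indifferent between serve Wide and serve Body; this condition fixes q.
  the server's payoff to serve Wide: q·0 + (1−q)·3 = -3q + 3
  the server's payoff to serve Body: q·2 + (1−q)·(-1) = 3q - 1
  -3q + 3 = 3q - 1  ⇒  -6q = -4  ⇒  q = 2/3.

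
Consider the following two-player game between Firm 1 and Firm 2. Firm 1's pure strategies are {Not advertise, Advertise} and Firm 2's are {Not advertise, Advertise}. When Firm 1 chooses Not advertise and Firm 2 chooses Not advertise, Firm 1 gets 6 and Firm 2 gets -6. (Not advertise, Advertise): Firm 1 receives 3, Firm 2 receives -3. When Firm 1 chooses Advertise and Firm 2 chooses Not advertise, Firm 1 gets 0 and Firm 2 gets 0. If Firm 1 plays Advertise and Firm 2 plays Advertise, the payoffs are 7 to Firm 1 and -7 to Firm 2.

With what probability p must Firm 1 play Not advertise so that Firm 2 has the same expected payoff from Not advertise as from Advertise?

p = 7/10

For Firm 2 to be willing to mix, Firm 2 must be indifferent between Not advertise and Advertise, which pins down Firm 1's mix.
  Firm 2's payoff to Not advertise: p·(-6) + (1−p)·0 = -6p
  Firm 2's payoff to Advertise: p·(-3) + (1−p)·(-7) = 4p - 7
  -6p = 4p - 7  ⇒  -10p = -7  ⇒  p = 7/10.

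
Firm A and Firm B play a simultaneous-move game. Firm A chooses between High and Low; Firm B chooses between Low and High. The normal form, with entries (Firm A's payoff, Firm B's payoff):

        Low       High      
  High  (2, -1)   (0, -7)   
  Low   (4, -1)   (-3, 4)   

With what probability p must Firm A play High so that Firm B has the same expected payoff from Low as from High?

In a mixed equilibrium Firm B is indifferent between Low and High; this condition fixes p.
  Firm B's expected payoff from Low: p·(-1) + (1−p)·(-1) = -1
  Firm B's expected payoff from High: p·(-7) + (1−p)·4 = -11p + 4
  -1 = -11p + 4  ⇒  11p = 5  ⇒  p = 5/11.

p = 5/11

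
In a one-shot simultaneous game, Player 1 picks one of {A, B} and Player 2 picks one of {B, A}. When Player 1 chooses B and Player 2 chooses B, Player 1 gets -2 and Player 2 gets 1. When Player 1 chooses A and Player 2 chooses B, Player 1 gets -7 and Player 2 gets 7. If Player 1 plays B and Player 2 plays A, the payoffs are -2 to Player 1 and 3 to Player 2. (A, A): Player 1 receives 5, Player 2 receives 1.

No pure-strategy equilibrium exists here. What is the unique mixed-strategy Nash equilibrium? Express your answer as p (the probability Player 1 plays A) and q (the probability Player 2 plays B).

p = 1/4, q = 7/12

For Player 2 to be willing to mix, Player 2 must be indifferent between B and A, which pins down Player 1's mix.
  Player 2's expected payoff from B: p·7 + (1−p)·1 = 6p + 1
  Player 2's expected payoff from A: p·1 + (1−p)·3 = -2p + 3
  6p + 1 = -2p + 3  ⇒  8p = 2  ⇒  p = 1/4.
Set Player 1's expected payoff from A equal to that from B:
  Player 1's payoff from A: q·(-7) + (1−q)·5 = -12q + 5
  Player 1's payoff from B: q·(-2) + (1−q)·(-2) = -2
  -12q + 5 = -2  ⇒  -12q = -7  ⇒  q = 7/12.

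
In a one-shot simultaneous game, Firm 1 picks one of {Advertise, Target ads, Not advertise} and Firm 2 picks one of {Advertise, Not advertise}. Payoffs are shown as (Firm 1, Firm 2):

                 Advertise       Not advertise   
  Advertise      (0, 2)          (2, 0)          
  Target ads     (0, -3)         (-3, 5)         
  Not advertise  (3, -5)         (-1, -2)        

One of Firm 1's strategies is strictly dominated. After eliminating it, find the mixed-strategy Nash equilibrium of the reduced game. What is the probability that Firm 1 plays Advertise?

Firm 1's strategy Target ads is strictly dominated by Not advertise: 3 > 0 and -1 > -3. Eliminate Target ads.
Firm 2's indifference between Advertise and Not advertise determines Firm 1's mixing probability p:
  Firm 2's payoff to Advertise: p·2 + (1−p)·(-5) = 7p - 5
  Firm 2's payoff to Not advertise: p·0 + (1−p)·(-2) = 2p - 2
  7p - 5 = 2p - 2  ⇒  5p = 3  ⇒  p = 3/5.

p = 3/5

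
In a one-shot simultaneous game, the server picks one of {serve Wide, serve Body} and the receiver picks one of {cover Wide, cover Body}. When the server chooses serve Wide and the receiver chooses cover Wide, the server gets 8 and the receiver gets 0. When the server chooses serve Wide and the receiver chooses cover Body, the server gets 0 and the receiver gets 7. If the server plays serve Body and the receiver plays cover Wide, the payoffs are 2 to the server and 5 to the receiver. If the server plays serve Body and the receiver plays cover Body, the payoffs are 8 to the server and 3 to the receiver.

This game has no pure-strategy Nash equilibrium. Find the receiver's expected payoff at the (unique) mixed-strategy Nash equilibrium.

35/9

The receiver's indifference between cover Wide and cover Body determines the server's mixing probability p:
  the receiver's payoff to cover Wide: p·0 + (1−p)·5 = -5p + 5
  the receiver's payoff to cover Body: p·7 + (1−p)·3 = 4p + 3
  -5p + 5 = 4p + 3  ⇒  -9p = -2  ⇒  p = 2/9.
At equilibrium the receiver is indifferent across columns, so the receiver's payoff equals the payoff from cover Wide: (2/9)·0 + (7/9)·5 = 35/9.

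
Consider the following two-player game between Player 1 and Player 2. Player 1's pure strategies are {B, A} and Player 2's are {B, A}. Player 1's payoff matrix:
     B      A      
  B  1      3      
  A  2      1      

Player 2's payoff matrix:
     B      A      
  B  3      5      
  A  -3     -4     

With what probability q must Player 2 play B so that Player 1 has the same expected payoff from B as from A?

In a mixed equilibrium Player 1 is indifferent between B and A; this condition fixes q.
  Player 1's payoff from B: q·1 + (1−q)·3 = -2q + 3
  Player 1's payoff from A: q·2 + (1−q)·1 = q + 1
  -2q + 3 = q + 1  ⇒  -3q = -2  ⇒  q = 2/3.

q = 2/3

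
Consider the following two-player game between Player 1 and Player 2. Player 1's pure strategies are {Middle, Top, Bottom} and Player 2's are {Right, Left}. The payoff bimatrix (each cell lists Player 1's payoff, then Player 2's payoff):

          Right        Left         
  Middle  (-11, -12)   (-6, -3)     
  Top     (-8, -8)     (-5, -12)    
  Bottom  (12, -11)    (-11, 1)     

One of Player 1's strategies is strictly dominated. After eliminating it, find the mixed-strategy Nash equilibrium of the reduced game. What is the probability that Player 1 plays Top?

p = 3/4

Player 1's strategy Middle is strictly dominated by Top: -8 > -11 and -5 > -6. Eliminate Middle.
In a mixed equilibrium Player 2 is indifferent between Right and Left; this condition fixes p.
  Player 2's expected payoff from Right: p·(-8) + (1−p)·(-11) = 3p - 11
  Player 2's expected payoff from Left: p·(-12) + (1−p)·1 = -13p + 1
  3p - 11 = -13p + 1  ⇒  16p = 12  ⇒  p = 3/4.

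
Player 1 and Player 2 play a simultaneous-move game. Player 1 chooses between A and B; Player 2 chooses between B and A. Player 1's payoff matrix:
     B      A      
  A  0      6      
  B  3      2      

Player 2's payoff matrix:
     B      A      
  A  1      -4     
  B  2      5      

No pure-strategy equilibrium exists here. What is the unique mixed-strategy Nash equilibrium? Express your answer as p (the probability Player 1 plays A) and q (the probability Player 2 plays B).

p = 3/8, q = 4/7

Player 1's mix must leave Player 2 indifferent between B and A.
  Player 2's payoff from B: p·1 + (1−p)·2 = -p + 2
  Player 2's payoff from A: p·(-4) + (1−p)·5 = -9p + 5
  -p + 2 = -9p + 5  ⇒  8p = 3  ⇒  p = 3/8.
Set Player 1's expected payoff from A equal to that from B:
  Player 1's payoff from A: q·0 + (1−q)·6 = -6q + 6
  Player 1's payoff from B: q·3 + (1−q)·2 = q + 2
  -6q + 6 = q + 2  ⇒  -7q = -4  ⇒  q = 4/7.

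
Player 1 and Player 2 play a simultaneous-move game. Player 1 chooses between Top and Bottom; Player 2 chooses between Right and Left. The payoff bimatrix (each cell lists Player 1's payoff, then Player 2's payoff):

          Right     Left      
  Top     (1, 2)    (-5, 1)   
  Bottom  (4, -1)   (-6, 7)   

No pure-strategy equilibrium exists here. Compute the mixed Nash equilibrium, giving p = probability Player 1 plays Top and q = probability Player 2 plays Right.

Player 1's mix must leave Player 2 indifferent between Right and Left.
  Player 2's expected payoff from Right: p·2 + (1−p)·(-1) = 3p - 1
  Player 2's expected payoff from Left: p·1 + (1−p)·7 = -6p + 7
  3p - 1 = -6p + 7  ⇒  9p = 8  ⇒  p = 8/9.
In a mixed equilibrium Player 1 is indifferent between Top and Bottom; this condition fixes q.
  Player 1's payoff to Top: q·1 + (1−q)·(-5) = 6q - 5
  Player 1's payoff to Bottom: q·4 + (1−q)·(-6) = 10q - 6
  6q - 5 = 10q - 6  ⇒  -4q = -1  ⇒  q = 1/4.

p = 8/9, q = 1/4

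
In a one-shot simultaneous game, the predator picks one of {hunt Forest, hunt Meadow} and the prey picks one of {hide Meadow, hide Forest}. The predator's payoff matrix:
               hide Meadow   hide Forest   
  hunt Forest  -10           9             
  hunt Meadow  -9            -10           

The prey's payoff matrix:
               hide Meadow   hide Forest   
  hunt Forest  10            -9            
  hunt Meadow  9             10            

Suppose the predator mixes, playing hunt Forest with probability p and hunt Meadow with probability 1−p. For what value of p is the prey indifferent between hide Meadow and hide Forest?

p = 1/20

Set the prey's expected payoff from hide Meadow equal to that from hide Forest:
  the prey's expected payoff from hide Meadow: p·10 + (1−p)·9 = p + 9
  the prey's expected payoff from hide Forest: p·(-9) + (1−p)·10 = -19p + 10
  p + 9 = -19p + 10  ⇒  20p = 1  ⇒  p = 1/20.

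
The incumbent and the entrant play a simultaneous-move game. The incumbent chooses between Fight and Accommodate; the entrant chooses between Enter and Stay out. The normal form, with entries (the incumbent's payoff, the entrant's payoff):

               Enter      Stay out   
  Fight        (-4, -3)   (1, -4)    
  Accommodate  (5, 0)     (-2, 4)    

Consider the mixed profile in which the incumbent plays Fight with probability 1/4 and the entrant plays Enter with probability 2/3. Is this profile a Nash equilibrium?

No

Given the incumbent's mix p = 1/4, the entrant's payoff from Enter is -3/4 but from Stay out is 2. The entrant strictly prefers Stay out, so the entrant would not mix.
So the proposed profile is not a Nash equilibrium.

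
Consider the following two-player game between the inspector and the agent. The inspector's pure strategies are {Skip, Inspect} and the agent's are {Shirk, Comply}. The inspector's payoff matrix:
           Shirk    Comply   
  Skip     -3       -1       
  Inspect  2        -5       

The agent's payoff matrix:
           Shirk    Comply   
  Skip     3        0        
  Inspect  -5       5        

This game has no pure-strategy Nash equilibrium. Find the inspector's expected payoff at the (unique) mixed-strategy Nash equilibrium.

-17/9

For the inspector to be willing to mix, the inspector must be indifferent between Skip and Inspect, which pins down the agent's mix.
  the inspector's expected payoff from Skip: q·(-3) + (1−q)·(-1) = -2q - 1
  the inspector's expected payoff from Inspect: q·2 + (1−q)·(-5) = 7q - 5
  -2q - 1 = 7q - 5  ⇒  -9q = -4  ⇒  q = 4/9.
At equilibrium the inspector is indifferent across rows, so the inspector's payoff equals the payoff from Skip: (4/9)·(-3) + (5/9)·(-1) = -17/9.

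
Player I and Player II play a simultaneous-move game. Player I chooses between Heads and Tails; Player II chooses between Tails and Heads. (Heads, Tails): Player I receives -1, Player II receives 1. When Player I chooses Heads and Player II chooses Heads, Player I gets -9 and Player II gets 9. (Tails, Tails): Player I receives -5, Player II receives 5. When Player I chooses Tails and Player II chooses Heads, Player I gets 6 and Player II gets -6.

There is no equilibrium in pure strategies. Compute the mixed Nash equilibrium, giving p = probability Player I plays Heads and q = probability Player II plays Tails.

For Player II to be willing to mix, Player II must be indifferent between Tails and Heads, which pins down Player I's mix.
  Player II's payoff from Tails: p·1 + (1−p)·5 = -4p + 5
  Player II's payoff from Heads: p·9 + (1−p)·(-6) = 15p - 6
  -4p + 5 = 15p - 6  ⇒  -19p = -11  ⇒  p = 11/19.
Set Player I's expected payoff from Heads equal to that from Tails:
  Player I's payoff to Heads: q·(-1) + (1−q)·(-9) = 8q - 9
  Player I's payoff to Tails: q·(-5) + (1−q)·6 = -11q + 6
  8q - 9 = -11q + 6  ⇒  19q = 15  ⇒  q = 15/19.

p = 11/19, q = 15/19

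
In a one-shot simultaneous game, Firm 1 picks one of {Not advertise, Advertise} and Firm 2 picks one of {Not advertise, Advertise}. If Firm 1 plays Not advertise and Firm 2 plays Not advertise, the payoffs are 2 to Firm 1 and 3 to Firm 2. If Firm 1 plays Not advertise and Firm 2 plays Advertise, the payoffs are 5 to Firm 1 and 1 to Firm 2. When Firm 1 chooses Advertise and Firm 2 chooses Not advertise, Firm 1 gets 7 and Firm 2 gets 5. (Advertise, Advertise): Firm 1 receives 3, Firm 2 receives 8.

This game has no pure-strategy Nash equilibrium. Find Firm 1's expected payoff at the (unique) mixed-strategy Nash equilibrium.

Firm 1's indifference between Not advertise and Advertise determines Firm 2's mixing probability q:
  Firm 1's payoff to Not advertise: q·2 + (1−q)·5 = -3q + 5
  Firm 1's payoff to Advertise: q·7 + (1−q)·3 = 4q + 3
  -3q + 5 = 4q + 3  ⇒  -7q = -2  ⇒  q = 2/7.
At equilibrium Firm 1 is indifferent across rows, so Firm 1's payoff equals the payoff from Not advertise: (2/7)·2 + (5/7)·5 = 29/7.

29/7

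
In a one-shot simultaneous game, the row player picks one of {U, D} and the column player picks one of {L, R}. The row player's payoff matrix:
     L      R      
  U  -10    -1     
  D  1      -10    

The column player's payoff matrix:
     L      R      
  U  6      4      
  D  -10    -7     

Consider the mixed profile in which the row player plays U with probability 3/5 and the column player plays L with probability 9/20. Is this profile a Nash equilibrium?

Yes

Check the column player's indifference given the row player's mix p = 3/5:
  payoff from L = -2/5; payoff from R = -2/5 — equal.
Check the row player's indifference given the column player's mix q = 9/20:
  payoff from U = -101/20; payoff from D = -101/20 — equal.
Both players are indifferent, so neither can profitably deviate.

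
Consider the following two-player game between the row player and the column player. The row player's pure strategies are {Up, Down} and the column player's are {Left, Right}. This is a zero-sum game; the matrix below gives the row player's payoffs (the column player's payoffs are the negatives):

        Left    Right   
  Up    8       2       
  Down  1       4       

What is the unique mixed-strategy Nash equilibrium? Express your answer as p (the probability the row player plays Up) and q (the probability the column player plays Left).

p = 1/3, q = 2/9

Set the column player's expected payoff from Left equal to that from Right:
  the column player's payoff from Left: p·(-8) + (1−p)·(-1) = -7p - 1
  the column player's payoff from Right: p·(-2) + (1−p)·(-4) = 2p - 4
  -7p - 1 = 2p - 4  ⇒  -9p = -3  ⇒  p = 1/3.
The row player's indifference between Up and Down determines the column player's mixing probability q:
  the row player's payoff to Up: q·8 + (1−q)·2 = 6q + 2
  the row player's payoff to Down: q·1 + (1−q)·4 = -3q + 4
  6q + 2 = -3q + 4  ⇒  9q = 2  ⇒  q = 2/9.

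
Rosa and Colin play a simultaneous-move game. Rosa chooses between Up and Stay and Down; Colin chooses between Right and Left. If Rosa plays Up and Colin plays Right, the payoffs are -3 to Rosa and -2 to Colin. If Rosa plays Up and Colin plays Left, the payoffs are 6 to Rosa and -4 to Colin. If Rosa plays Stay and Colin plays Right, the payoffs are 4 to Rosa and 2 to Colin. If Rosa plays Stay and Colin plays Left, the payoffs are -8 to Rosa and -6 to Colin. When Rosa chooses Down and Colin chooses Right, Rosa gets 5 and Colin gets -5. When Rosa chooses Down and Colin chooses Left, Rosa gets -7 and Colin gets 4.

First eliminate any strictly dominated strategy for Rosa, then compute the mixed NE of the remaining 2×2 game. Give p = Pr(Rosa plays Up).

Rosa's strategy Stay is strictly dominated by Down: 5 > 4 and -7 > -8. Eliminate Stay.
Rosa's mix must leave Colin indifferent between Right and Left.
  Colin's payoff from Right: p·(-2) + (1−p)·(-5) = 3p - 5
  Colin's payoff from Left: p·(-4) + (1−p)·4 = -8p + 4
  3p - 5 = -8p + 4  ⇒  11p = 9  ⇒  p = 9/11.

p = 9/11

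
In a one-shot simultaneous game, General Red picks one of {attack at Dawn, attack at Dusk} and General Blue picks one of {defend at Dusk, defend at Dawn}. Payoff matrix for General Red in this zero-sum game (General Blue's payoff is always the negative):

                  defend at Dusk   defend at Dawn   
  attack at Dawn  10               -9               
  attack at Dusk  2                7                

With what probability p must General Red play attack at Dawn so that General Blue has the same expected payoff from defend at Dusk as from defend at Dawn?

General Red's mix must leave General Blue indifferent between defend at Dusk and defend at Dawn.
  General Blue's payoff to defend at Dusk: p·(-10) + (1−p)·(-2) = -8p - 2
  General Blue's payoff to defend at Dawn: p·9 + (1−p)·(-7) = 16p - 7
  -8p - 2 = 16p - 7  ⇒  -24p = -5  ⇒  p = 5/24.

p = 5/24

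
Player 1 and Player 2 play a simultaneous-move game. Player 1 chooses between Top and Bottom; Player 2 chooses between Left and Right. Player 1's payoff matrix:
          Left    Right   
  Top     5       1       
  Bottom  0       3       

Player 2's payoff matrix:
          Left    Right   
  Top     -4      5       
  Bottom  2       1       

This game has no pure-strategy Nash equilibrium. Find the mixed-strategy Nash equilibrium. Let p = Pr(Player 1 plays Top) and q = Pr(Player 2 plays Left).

p = 1/10, q = 2/7

Player 2's indifference between Left and Right determines Player 1's mixing probability p:
  Player 2's expected payoff from Left: p·(-4) + (1−p)·2 = -6p + 2
  Player 2's expected payoff from Right: p·5 + (1−p)·1 = 4p + 1
  -6p + 2 = 4p + 1  ⇒  -10p = -1  ⇒  p = 1/10.
Player 2's mix must leave Player 1 indifferent between Top and Bottom.
  Player 1's payoff from Top: q·5 + (1−q)·1 = 4q + 1
  Player 1's payoff from Bottom: q·0 + (1−q)·3 = -3q + 3
  4q + 1 = -3q + 3  ⇒  7q = 2  ⇒  q = 2/7.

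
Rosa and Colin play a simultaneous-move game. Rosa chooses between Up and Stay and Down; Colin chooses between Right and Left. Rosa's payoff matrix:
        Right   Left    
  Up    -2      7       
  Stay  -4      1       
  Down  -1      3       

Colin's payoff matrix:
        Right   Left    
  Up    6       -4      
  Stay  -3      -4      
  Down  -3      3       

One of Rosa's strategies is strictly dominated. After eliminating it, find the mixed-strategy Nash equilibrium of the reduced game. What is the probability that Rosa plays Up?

Rosa's strategy Stay is strictly dominated by Down: -1 > -4 and 3 > 1. Eliminate Stay.
Colin's indifference between Right and Left determines Rosa's mixing probability p:
  Colin's expected payoff from Right: p·6 + (1−p)·(-3) = 9p - 3
  Colin's expected payoff from Left: p·(-4) + (1−p)·3 = -7p + 3
  9p - 3 = -7p + 3  ⇒  16p = 6  ⇒  p = 3/8.

p = 3/8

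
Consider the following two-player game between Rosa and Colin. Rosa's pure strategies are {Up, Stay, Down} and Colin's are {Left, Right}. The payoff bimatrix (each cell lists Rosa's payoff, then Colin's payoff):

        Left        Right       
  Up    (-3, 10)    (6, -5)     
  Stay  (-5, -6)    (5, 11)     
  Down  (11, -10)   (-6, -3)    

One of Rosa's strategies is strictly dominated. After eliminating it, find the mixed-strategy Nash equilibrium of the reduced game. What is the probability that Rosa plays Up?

Rosa's strategy Stay is strictly dominated by Up: -3 > -5 and 6 > 5. Eliminate Stay.
For Colin to be willing to mix, Colin must be indifferent between Left and Right, which pins down Rosa's mix.
  Colin's payoff to Left: p·10 + (1−p)·(-10) = 20p - 10
  Colin's payoff to Right: p·(-5) + (1−p)·(-3) = -2p - 3
  20p - 10 = -2p - 3  ⇒  22p = 7  ⇒  p = 7/22.

p = 7/22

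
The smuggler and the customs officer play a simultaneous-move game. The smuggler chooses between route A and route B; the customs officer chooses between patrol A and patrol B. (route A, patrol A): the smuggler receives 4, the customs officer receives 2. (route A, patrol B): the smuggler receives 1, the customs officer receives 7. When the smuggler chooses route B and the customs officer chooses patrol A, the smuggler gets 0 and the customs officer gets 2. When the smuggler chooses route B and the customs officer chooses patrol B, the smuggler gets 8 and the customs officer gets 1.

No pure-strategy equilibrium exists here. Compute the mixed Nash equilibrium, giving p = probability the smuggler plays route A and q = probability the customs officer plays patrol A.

In a mixed equilibrium the customs officer is indifferent between patrol A and patrol B; this condition fixes p.
  the customs officer's expected payoff from patrol A: p·2 + (1−p)·2 = 2
  the customs officer's expected payoff from patrol B: p·7 + (1−p)·1 = 6p + 1
  2 = 6p + 1  ⇒  -6p = -1  ⇒  p = 1/6.
In a mixed equilibrium the smuggler is indifferent between route A and route B; this condition fixes q.
  the smuggler's expected payoff from route A: q·4 + (1−q)·1 = 3q + 1
  the smuggler's expected payoff from route B: q·0 + (1−q)·8 = -8q + 8
  3q + 1 = -8q + 8  ⇒  11q = 7  ⇒  q = 7/11.

p = 1/6, q = 7/11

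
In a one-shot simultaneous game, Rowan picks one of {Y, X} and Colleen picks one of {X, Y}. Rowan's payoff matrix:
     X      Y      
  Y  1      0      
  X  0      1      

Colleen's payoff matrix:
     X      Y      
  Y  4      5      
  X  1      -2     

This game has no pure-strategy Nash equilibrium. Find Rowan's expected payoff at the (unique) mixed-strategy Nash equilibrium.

Rowan's indifference between Y and X determines Colleen's mixing probability q:
  Rowan's payoff from Y: q·1 + (1−q)·0 = q
  Rowan's payoff from X: q·0 + (1−q)·1 = -q + 1
  q = -q + 1  ⇒  2q = 1  ⇒  q = 1/2.
At equilibrium Rowan is indifferent across rows, so Rowan's payoff equals the payoff from Y: (1/2)·1 + (1/2)·0 = 1/2.

1/2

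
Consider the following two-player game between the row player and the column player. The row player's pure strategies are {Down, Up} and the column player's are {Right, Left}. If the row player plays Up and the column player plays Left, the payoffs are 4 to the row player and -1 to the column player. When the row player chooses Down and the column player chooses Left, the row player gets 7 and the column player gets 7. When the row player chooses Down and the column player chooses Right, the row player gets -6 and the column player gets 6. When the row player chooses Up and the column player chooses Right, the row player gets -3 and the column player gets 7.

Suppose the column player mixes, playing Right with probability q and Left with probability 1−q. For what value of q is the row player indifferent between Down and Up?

q = 1/2

For the row player to be willing to mix, the row player must be indifferent between Down and Up, which pins down the column player's mix.
  the row player's payoff to Down: q·(-6) + (1−q)·7 = -13q + 7
  the row player's payoff to Up: q·(-3) + (1−q)·4 = -7q + 4
  -13q + 7 = -7q + 4  ⇒  -6q = -3  ⇒  q = 1/2.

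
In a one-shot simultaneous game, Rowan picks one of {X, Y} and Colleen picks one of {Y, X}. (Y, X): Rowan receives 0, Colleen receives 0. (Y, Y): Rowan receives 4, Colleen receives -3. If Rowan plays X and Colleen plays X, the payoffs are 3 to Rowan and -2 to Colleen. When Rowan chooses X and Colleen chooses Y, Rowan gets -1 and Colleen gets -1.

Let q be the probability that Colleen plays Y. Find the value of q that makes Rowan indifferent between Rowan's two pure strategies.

Set Rowan's expected payoff from X equal to that from Y:
  Rowan's expected payoff from X: q·(-1) + (1−q)·3 = -4q + 3
  Rowan's expected payoff from Y: q·4 + (1−q)·0 = 4q
  -4q + 3 = 4q  ⇒  -8q = -3  ⇒  q = 3/8.

q = 3/8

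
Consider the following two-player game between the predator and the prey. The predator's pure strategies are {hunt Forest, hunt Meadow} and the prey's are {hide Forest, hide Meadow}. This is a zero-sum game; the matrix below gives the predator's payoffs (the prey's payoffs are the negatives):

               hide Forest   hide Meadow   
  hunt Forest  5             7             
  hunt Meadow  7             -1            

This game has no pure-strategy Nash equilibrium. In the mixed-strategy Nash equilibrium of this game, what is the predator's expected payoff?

The predator's indifference between hunt Forest and hunt Meadow determines the prey's mixing probability q:
  the predator's payoff from hunt Forest: q·5 + (1−q)·7 = -2q + 7
  the predator's payoff from hunt Meadow: q·7 + (1−q)·(-1) = 8q - 1
  -2q + 7 = 8q - 1  ⇒  -10q = -8  ⇒  q = 4/5.
At equilibrium the predator is indifferent across rows, so the predator's payoff equals the payoff from hunt Forest: (4/5)·5 + (1/5)·7 = 27/5.

27/5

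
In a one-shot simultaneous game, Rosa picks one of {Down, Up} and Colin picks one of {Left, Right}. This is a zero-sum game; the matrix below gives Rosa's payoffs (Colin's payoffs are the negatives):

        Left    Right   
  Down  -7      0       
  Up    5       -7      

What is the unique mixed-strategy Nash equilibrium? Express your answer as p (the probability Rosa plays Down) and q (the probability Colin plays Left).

p = 12/19, q = 7/19

Set Colin's expected payoff from Left equal to that from Right:
  Colin's payoff from Left: p·7 + (1−p)·(-5) = 12p - 5
  Colin's payoff from Right: p·0 + (1−p)·7 = -7p + 7
  12p - 5 = -7p + 7  ⇒  19p = 12  ⇒  p = 12/19.
Rosa's indifference between Down and Up determines Colin's mixing probability q:
  Rosa's expected payoff from Down: q·(-7) + (1−q)·0 = -7q
  Rosa's expected payoff from Up: q·5 + (1−q)·(-7) = 12q - 7
  -7q = 12q - 7  ⇒  -19q = -7  ⇒  q = 7/19.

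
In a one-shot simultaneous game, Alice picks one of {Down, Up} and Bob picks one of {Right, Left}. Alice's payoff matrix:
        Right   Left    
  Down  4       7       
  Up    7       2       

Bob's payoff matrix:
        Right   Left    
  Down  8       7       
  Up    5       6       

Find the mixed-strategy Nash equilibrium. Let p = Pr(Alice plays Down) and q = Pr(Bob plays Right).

In a mixed equilibrium Bob is indifferent between Right and Left; this condition fixes p.
  Bob's expected payoff from Right: p·8 + (1−p)·5 = 3p + 5
  Bob's expected payoff from Left: p·7 + (1−p)·6 = p + 6
  3p + 5 = p + 6  ⇒  2p = 1  ⇒  p = 1/2.
In a mixed equilibrium Alice is indifferent between Down and Up; this condition fixes q.
  Alice's payoff from Down: q·4 + (1−q)·7 = -3q + 7
  Alice's payoff from Up: q·7 + (1−q)·2 = 5q + 2
  -3q + 7 = 5q + 2  ⇒  -8q = -5  ⇒  q = 5/8.

p = 1/2, q = 5/8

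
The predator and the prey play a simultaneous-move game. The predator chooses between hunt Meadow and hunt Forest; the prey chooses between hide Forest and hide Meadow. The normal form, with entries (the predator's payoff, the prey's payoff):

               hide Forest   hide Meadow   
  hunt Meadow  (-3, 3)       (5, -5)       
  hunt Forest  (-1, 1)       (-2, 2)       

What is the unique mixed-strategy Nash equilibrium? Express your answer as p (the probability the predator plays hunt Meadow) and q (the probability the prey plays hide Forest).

The prey's indifference between hide Forest and hide Meadow determines the predator's mixing probability p:
  the prey's payoff to hide Forest: p·3 + (1−p)·1 = 2p + 1
  the prey's payoff to hide Meadow: p·(-5) + (1−p)·2 = -7p + 2
  2p + 1 = -7p + 2  ⇒  9p = 1  ⇒  p = 1/9.
Set the predator's expected payoff from hunt Meadow equal to that from hunt Forest:
  the predator's payoff from hunt Meadow: q·(-3) + (1−q)·5 = -8q + 5
  the predator's payoff from hunt Forest: q·(-1) + (1−q)·(-2) = q - 2
  -8q + 5 = q - 2  ⇒  -9q = -7  ⇒  q = 7/9.

p = 1/9, q = 7/9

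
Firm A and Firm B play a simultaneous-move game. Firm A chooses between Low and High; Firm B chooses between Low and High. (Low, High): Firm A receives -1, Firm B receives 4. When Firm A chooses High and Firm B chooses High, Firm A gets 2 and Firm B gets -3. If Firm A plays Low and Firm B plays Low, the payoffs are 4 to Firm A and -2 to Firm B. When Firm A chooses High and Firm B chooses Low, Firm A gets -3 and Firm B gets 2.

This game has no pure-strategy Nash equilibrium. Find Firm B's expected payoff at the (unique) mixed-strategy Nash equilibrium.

2/11

Set Firm B's expected payoff from Low equal to that from High:
  Firm B's payoff from Low: p·(-2) + (1−p)·2 = -4p + 2
  Firm B's payoff from High: p·4 + (1−p)·(-3) = 7p - 3
  -4p + 2 = 7p - 3  ⇒  -11p = -5  ⇒  p = 5/11.
At equilibrium Firm B is indifferent across columns, so Firm B's payoff equals the payoff from Low: (5/11)·(-2) + (6/11)·2 = 2/11.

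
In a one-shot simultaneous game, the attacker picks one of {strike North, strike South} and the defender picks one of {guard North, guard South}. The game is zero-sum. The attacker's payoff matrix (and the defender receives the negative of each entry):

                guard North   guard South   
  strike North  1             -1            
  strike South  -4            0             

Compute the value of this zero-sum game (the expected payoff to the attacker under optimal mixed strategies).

v = -2/3

Set the attacker's expected payoff from strike North equal to that from strike South:
  the attacker's expected payoff from strike North: q·1 + (1−q)·(-1) = 2q - 1
  the attacker's expected payoff from strike South: q·(-4) + (1−q)·0 = -4q
  2q - 1 = -4q  ⇒  6q = 1  ⇒  q = 1/6.
The value is the attacker's expected payoff against this mix (using strike North): (1/6)·1 + (5/6)·(-1) = -2/3.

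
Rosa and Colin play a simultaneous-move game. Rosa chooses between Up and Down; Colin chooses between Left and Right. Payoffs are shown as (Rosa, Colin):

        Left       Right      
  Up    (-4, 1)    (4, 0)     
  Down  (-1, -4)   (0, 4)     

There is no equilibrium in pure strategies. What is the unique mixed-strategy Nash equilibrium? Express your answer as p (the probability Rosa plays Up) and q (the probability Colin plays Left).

Set Colin's expected payoff from Left equal to that from Right:
  Colin's payoff from Left: p·1 + (1−p)·(-4) = 5p - 4
  Colin's payoff from Right: p·0 + (1−p)·4 = -4p + 4
  5p - 4 = -4p + 4  ⇒  9p = 8  ⇒  p = 8/9.
Rosa's indifference between Up and Down determines Colin's mixing probability q:
  Rosa's expected payoff from Up: q·(-4) + (1−q)·4 = -8q + 4
  Rosa's expected payoff from Down: q·(-1) + (1−q)·0 = -q
  -8q + 4 = -q  ⇒  -7q = -4  ⇒  q = 4/7.

p = 8/9, q = 4/7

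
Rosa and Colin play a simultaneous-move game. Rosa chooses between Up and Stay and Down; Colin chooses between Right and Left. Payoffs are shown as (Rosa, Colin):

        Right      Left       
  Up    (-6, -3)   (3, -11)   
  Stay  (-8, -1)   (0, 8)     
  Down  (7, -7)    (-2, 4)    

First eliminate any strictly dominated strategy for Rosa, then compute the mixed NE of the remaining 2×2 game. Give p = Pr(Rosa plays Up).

Rosa's strategy Stay is strictly dominated by Up: -6 > -8 and 3 > 0. Eliminate Stay.
Set Colin's expected payoff from Right equal to that from Left:
  Colin's payoff to Right: p·(-3) + (1−p)·(-7) = 4p - 7
  Colin's payoff to Left: p·(-11) + (1−p)·4 = -15p + 4
  4p - 7 = -15p + 4  ⇒  19p = 11  ⇒  p = 11/19.

p = 11/19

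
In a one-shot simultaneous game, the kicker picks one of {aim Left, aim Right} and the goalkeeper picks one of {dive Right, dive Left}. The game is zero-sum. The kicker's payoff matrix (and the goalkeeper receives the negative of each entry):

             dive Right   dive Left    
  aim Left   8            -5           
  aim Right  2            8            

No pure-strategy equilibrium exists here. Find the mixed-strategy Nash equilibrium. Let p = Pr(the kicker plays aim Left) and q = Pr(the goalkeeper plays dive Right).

Set the goalkeeper's expected payoff from dive Right equal to that from dive Left:
  the goalkeeper's expected payoff from dive Right: p·(-8) + (1−p)·(-2) = -6p - 2
  the goalkeeper's expected payoff from dive Left: p·5 + (1−p)·(-8) = 13p - 8
  -6p - 2 = 13p - 8  ⇒  -19p = -6  ⇒  p = 6/19.
The kicker's indifference between aim Left and aim Right determines the goalkeeper's mixing probability q:
  the kicker's payoff to aim Left: q·8 + (1−q)·(-5) = 13q - 5
  the kicker's payoff to aim Right: q·2 + (1−q)·8 = -6q + 8
  13q - 5 = -6q + 8  ⇒  19q = 13  ⇒  q = 13/19.

p = 6/19, q = 13/19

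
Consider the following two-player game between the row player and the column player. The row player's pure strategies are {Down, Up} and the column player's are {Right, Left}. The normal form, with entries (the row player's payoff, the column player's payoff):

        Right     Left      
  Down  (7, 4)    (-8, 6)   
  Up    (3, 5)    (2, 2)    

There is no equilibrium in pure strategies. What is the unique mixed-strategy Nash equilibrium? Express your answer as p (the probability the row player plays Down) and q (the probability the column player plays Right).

p = 3/5, q = 5/7

The column player's indifference between Right and Left determines the row player's mixing probability p:
  the column player's payoff to Right: p·4 + (1−p)·5 = -p + 5
  the column player's payoff to Left: p·6 + (1−p)·2 = 4p + 2
  -p + 5 = 4p + 2  ⇒  -5p = -3  ⇒  p = 3/5.
For the row player to be willing to mix, the row player must be indifferent between Down and Up, which pins down the column player's mix.
  the row player's expected payoff from Down: q·7 + (1−q)·(-8) = 15q - 8
  the row player's expected payoff from Up: q·3 + (1−q)·2 = q + 2
  15q - 8 = q + 2  ⇒  14q = 10  ⇒  q = 5/7.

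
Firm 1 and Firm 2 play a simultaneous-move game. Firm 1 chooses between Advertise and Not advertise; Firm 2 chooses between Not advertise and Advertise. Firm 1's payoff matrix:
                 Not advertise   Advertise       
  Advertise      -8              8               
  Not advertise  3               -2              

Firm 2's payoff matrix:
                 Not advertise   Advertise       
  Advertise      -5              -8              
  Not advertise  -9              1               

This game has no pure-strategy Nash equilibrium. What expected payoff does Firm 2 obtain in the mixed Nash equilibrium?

-77/13

Firm 1's mix must leave Firm 2 indifferent between Not advertise and Advertise.
  Firm 2's expected payoff from Not advertise: p·(-5) + (1−p)·(-9) = 4p - 9
  Firm 2's expected payoff from Advertise: p·(-8) + (1−p)·1 = -9p + 1
  4p - 9 = -9p + 1  ⇒  13p = 10  ⇒  p = 10/13.
At equilibrium Firm 2 is indifferent across columns, so Firm 2's payoff equals the payoff from Not advertise: (10/13)·(-5) + (3/13)·(-9) = -77/13.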